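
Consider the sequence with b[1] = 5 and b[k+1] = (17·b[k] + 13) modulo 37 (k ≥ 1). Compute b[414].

10

We have b[1] = 5,  b[2] = 24,  b[3] = 14,  b[4] = 29,  b[5] = 25,  b[6] = 31,  b[7] = 22,  b[8] = 17,  b[9] = 6,  b[10] = 4,  b[11] = 7,  b[12] = 21,  b[13] = 0,  b[14] = 13,  b[15] = 12,  b[16] = 32,  b[17] = 2,  b[18] = 10,  b[19] = 35,  b[20] = 16,  b[21] = 26,  b[22] = 11,  b[23] = 15,  b[24] = 9,  b[25] = 18,  b[26] = 23,  b[27] = 34,  b[28] = 36,  b[29] = 33,  b[30] = 19,  b[31] = 3,  b[32] = 27,  b[33] = 28,  b[34] = 8,  b[35] = 1,  b[36] = 30,  b[37] = 5.
The sequence repeats with period 36.
So b[414] = b[1 + ((414-1) mod 36)] = b[18] = 10.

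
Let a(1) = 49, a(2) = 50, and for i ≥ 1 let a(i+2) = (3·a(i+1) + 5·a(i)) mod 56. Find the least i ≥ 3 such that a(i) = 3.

a(1) = 49,  a(2) = 50,  a(3) = 3,  a(4) = 35,  a(5) = 8,  a(6) = 31,  a(7) = 21,  a(8) = 50,  a(9) = 31,  a(10) = 7,  a(11) = 8,  a(12) = 3,  a(13) = 49,  a(14) = 50.
The sequence repeats with period 12.
The value 3 first appears (with i ≥ 3) at a(3).

3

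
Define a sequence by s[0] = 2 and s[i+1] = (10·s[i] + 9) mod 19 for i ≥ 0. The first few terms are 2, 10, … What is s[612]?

Computing terms: s[0] = 2, s[1] = 10, s[2] = 14, s[3] = 16, s[4] = 17, s[5] = 8, s[6] = 13, s[7] = 6, s[8] = 12, s[9] = 15, s[10] = 7, s[11] = 3, s[12] = 1, s[13] = 0, s[14] = 9, s[15] = 4, s[16] = 11, s[17] = 5, s[18] = 2.
The sequence repeats with period 18.
(612 - 0) mod 18 = 0, so s[612] = s[0] = 2.

2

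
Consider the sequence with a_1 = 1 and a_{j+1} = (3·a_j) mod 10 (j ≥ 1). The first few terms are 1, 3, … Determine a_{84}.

We have a_1 = 1, a_2 = 3, a_3 = 9, a_4 = 7, a_5 = 1.
The sequence repeats with period 4.
So a_{84} = a_{1 + ((84-1) mod 4)} = a_4 = 7.

7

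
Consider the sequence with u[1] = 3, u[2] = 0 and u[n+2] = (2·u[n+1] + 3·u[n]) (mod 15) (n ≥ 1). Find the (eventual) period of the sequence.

u[1] = 3, u[2] = 0, u[3] = 9, u[4] = 3, u[5] = 3, u[6] = 0.
Since (u[5], u[6]) = (u[1], u[2]) = (3, 0) (two consecutive terms determine the rest), the sequence is periodic with period 4.

4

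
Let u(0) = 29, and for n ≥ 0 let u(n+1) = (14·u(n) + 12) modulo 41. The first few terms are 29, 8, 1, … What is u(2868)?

7

u(0) = 29, u(1) = 8, u(2) = 1, u(3) = 26, u(4) = 7, u(5) = 28, u(6) = 35, u(7) = 10, u(8) = 29.
Since u(8) = u(0) = 29, the sequence is periodic with period 8.
(2868 - 0) mod 8 = 4, so u(2868) = u(4) = 7.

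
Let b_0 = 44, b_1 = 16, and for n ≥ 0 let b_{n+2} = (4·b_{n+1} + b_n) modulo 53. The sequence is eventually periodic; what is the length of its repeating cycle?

36

Computing terms: b_0 = 44, b_1 = 16, b_2 = 2, b_3 = 24, b_4 = 45, b_5 = 45, b_6 = 13, b_7 = 44, b_8 = 30, b_9 = 5, b_{10} = 50, b_{11} = 46, b_{12} = 22, b_{13} = 28, b_{14} = 28, b_{15} = 34, b_{16} = 5, b_{17} = 1, b_{18} = 9, b_{19} = 37, b_{20} = 51, b_{21} = 29, b_{22} = 8, b_{23} = 8, b_{24} = 40, b_{25} = 9, b_{26} = 23, b_{27} = 48, b_{28} = 3, b_{29} = 7, b_{30} = 31, b_{31} = 25, b_{32} = 25, b_{33} = 19, b_{34} = 48, b_{35} = 52, b_{36} = 44, b_{37} = 16.
Since (b_{36}, b_{37}) = (b_0, b_1) = (44, 16) (two consecutive terms determine the rest), the sequence is periodic with period 36.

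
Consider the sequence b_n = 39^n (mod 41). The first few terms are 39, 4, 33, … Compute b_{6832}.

37

We have b_1 = 39,  b_2 = 4,  b_3 = 33,  b_4 = 16,  b_5 = 9,  b_6 = 23,  b_7 = 36,  b_8 = 10,  b_9 = 21,  b_{10} = 40,  b_{11} = 2,  b_{12} = 37,  b_{13} = 8,  b_{14} = 25,  b_{15} = 32,  b_{16} = 18,  b_{17} = 5,  b_{18} = 31,  b_{19} = 20,  b_{20} = 1,  b_{21} = 39.
Since b_{21} = b_1 = 39, the sequence is periodic with period 20.
(6832 - 1) mod 20 = 11, so b_{6832} = b_{12} = 37.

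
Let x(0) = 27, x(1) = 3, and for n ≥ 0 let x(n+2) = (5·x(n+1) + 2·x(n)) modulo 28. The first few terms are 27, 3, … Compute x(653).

11

Listing terms: x(0) = 27, x(1) = 3, x(2) = 13, x(3) = 15, x(4) = 17, x(5) = 3, x(6) = 21, x(7) = 27, x(8) = 9, x(9) = 15, x(10) = 9, x(11) = 19, x(12) = 1, x(13) = 15, x(14) = 21, x(15) = 23, x(16) = 17, x(17) = 19, x(18) = 17, x(19) = 11, x(20) = 5, x(21) = 19, x(22) = 21, x(23) = 3, x(24) = 1, x(25) = 11, x(26) = 1, x(27) = 27, x(28) = 25, x(29) = 11, x(30) = 21, x(31) = 15, x(32) = 5, x(33) = 27, x(34) = 5, x(35) = 23, x(36) = 13, x(37) = 27, x(38) = 21, x(39) = 19, x(40) = 25, x(41) = 23, x(42) = 25, x(43) = 3, x(44) = 9, x(45) = 23, x(46) = 21, x(47) = 11, x(48) = 13, x(49) = 3, x(50) = 13.
Since (x(49), x(50)) = (x(1), x(2)) = (3, 13) (two consecutive terms determine the rest), the sequence is eventually periodic: after a pre-period of length 1 it cycles with period 48.
For n ≥ 1, x(n) depends only on (n - 1) mod 48. (653 - 1) mod 48 = 28, so x(653) = x(29) = 11.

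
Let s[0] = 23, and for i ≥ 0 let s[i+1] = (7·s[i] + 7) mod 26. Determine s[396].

23

s[0] = 23; s[1] = 12; s[2] = 13; s[3] = 20; s[4] = 17; s[5] = 22; s[6] = 5; s[7] = 16; s[8] = 15; s[9] = 8; s[10] = 11; s[11] = 6; s[12] = 23.
The sequence repeats with period 12.
(396 - 0) mod 12 = 0, so s[396] = s[0] = 23.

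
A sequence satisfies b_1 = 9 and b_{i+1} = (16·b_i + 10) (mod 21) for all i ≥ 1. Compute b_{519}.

Listing terms: b_1 = 9, b_2 = 7, b_3 = 17, b_4 = 9.
Since b_4 = b_1 = 9, the sequence is periodic with period 3.
(519 - 1) mod 3 = 2, so b_{519} = b_3 = 17.

17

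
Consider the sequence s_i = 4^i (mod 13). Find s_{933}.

12

Listing terms: s_1 = 4,  s_2 = 3,  s_3 = 12,  s_4 = 9,  s_5 = 10,  s_6 = 1,  s_7 = 4.
Since s_7 = s_1 = 4, the sequence is periodic with period 6.
(933 - 1) mod 6 = 2, so s_{933} = s_3 = 12.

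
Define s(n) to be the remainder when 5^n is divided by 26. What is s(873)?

Computing terms: s(0) = 1,  s(1) = 5,  s(2) = 25,  s(3) = 21,  s(4) = 1.
Since s(4) = s(0) = 1, the sequence is periodic with period 4.
So s(873) = s(0 + ((873-0) mod 4)) = s(1) = 5.

5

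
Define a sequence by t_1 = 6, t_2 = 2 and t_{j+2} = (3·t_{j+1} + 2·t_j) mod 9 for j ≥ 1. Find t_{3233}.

3

Listing terms: t_1 = 6; t_2 = 2; t_3 = 0; t_4 = 4; t_5 = 3; t_6 = 8; t_7 = 3; t_8 = 7; t_9 = 0; t_{10} = 5; t_{11} = 6; t_{12} = 1; t_{13} = 6; t_{14} = 2.
Since (t_{13}, t_{14}) = (t_1, t_2) = (6, 2) (two consecutive terms determine the rest), the sequence is periodic with period 12.
So t_{3233} = t_{1 + ((3233-1) mod 12)} = t_5 = 3.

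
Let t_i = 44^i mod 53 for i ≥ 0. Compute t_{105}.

We have t_0 = 1,  t_1 = 44,  t_2 = 28,  t_3 = 13,  t_4 = 42,  t_5 = 46,  t_6 = 10,  t_7 = 16,  t_8 = 15,  t_9 = 24,  t_{10} = 49,  t_{11} = 36,  t_{12} = 47,  t_{13} = 1.
Since t_{13} = t_0 = 1, the sequence is periodic with period 13.
So t_{105} = t_{0 + ((105-0) mod 13)} = t_1 = 44.

44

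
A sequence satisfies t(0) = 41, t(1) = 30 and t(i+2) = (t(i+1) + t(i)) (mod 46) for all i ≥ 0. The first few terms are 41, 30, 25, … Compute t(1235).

43

t(0) = 41, t(1) = 30, t(2) = 25, t(3) = 9, t(4) = 34, t(5) = 43, t(6) = 31, t(7) = 28, t(8) = 13, t(9) = 41, t(10) = 8, t(11) = 3, t(12) = 11, t(13) = 14, t(14) = 25, t(15) = 39, t(16) = 18, t(17) = 11, t(18) = 29, t(19) = 40, t(20) = 23, t(21) = 17, t(22) = 40, t(23) = 11, t(24) = 5, t(25) = 16, t(26) = 21, t(27) = 37, t(28) = 12, t(29) = 3, t(30) = 15, t(31) = 18, t(32) = 33, t(33) = 5, t(34) = 38, t(35) = 43, t(36) = 35, t(37) = 32, t(38) = 21, t(39) = 7, t(40) = 28, t(41) = 35, t(42) = 17, t(43) = 6, t(44) = 23, t(45) = 29, t(46) = 6, t(47) = 35, t(48) = 41, t(49) = 30.
Since (t(48), t(49)) = (t(0), t(1)) = (41, 30) (two consecutive terms determine the rest), the sequence is periodic with period 48.
So t(1235) = t(0 + ((1235-0) mod 48)) = t(35) = 43.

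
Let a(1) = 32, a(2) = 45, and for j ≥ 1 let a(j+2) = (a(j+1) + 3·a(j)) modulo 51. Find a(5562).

36

a(1) = 32,  a(2) = 45,  a(3) = 39,  a(4) = 21,  a(5) = 36,  a(6) = 48,  a(7) = 3,  a(8) = 45,  a(9) = 3,  a(10) = 36,  a(11) = 45,  a(12) = 0,  a(13) = 33,  a(14) = 33,  a(15) = 30,  a(16) = 27,  a(17) = 15,  a(18) = 45,  a(19) = 39.
Since (a(18), a(19)) = (a(2), a(3)) = (45, 39) (two consecutive terms determine the rest), the sequence is eventually periodic: after a pre-period of length 1 it cycles with period 16.
For j ≥ 2, a(j) depends only on (j - 2) mod 16. (5562 - 2) mod 16 = 8, so a(5562) = a(10) = 36.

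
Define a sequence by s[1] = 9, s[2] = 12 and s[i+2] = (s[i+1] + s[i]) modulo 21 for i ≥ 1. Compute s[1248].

3

Listing terms: s[1] = 9,  s[2] = 12,  s[3] = 0,  s[4] = 12,  s[5] = 12,  s[6] = 3,  s[7] = 15,  s[8] = 18,  s[9] = 12,  s[10] = 9,  s[11] = 0,  s[12] = 9,  s[13] = 9,  s[14] = 18,  s[15] = 6,  s[16] = 3,  s[17] = 9,  s[18] = 12.
The sequence repeats with period 16.
(1248 - 1) mod 16 = 15, so s[1248] = s[16] = 3.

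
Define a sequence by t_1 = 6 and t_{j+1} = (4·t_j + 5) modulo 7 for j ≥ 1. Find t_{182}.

We have t_1 = 6,  t_2 = 1,  t_3 = 2,  t_4 = 6.
Since t_4 = t_1 = 6, the sequence is periodic with period 3.
So t_{182} = t_{1 + ((182-1) mod 3)} = t_2 = 1.

1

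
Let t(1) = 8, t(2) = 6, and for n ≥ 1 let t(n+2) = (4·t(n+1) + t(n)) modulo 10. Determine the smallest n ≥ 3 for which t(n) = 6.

t(1) = 8, t(2) = 6, t(3) = 2, t(4) = 4, t(5) = 8, t(6) = 6.
The sequence repeats with period 4.
The value 6 next appears (with n ≥ 3) at t(6).

6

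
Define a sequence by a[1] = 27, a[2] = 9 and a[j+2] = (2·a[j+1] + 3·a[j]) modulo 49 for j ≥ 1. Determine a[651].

We have a[1] = 27; a[2] = 9; a[3] = 1; a[4] = 29; a[5] = 12; a[6] = 13; a[7] = 13; a[8] = 16; a[9] = 22; a[10] = 43; a[11] = 5; a[12] = 41; a[13] = 48; a[14] = 23; a[15] = 43; a[16] = 8; a[17] = 47; a[18] = 20; a[19] = 34; a[20] = 30; a[21] = 15; a[22] = 22; a[23] = 40; a[24] = 48; a[25] = 20; a[26] = 37; a[27] = 36; a[28] = 36; a[29] = 33; a[30] = 27; a[31] = 6; a[32] = 44; a[33] = 8; a[34] = 1; a[35] = 26; a[36] = 6; a[37] = 41; a[38] = 2; a[39] = 29; a[40] = 15; a[41] = 19; a[42] = 34; a[43] = 27; a[44] = 9.
The sequence repeats with period 42.
So a[651] = a[1 + ((651-1) mod 42)] = a[21] = 15.

15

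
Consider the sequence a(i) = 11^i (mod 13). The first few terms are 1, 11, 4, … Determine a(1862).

a(0) = 1; a(1) = 11; a(2) = 4; a(3) = 5; a(4) = 3; a(5) = 7; a(6) = 12; a(7) = 2; a(8) = 9; a(9) = 8; a(10) = 10; a(11) = 6; a(12) = 1.
Since a(12) = a(0) = 1, the sequence is periodic with period 12.
So a(1862) = a(0 + ((1862-0) mod 12)) = a(2) = 4.

4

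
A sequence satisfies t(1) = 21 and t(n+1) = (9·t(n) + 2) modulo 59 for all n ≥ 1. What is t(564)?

7

Listing terms: t(1) = 21, t(2) = 14, t(3) = 10, t(4) = 33, t(5) = 4, t(6) = 38, t(7) = 49, t(8) = 30, t(9) = 36, t(10) = 31, t(11) = 45, t(12) = 53, t(13) = 7, t(14) = 6, t(15) = 56, t(16) = 34, t(17) = 13, t(18) = 1, t(19) = 11, t(20) = 42, t(21) = 26, t(22) = 0, t(23) = 2, t(24) = 20, t(25) = 5, t(26) = 47, t(27) = 12, t(28) = 51, t(29) = 48, t(30) = 21.
Since t(30) = t(1) = 21, the sequence is periodic with period 29.
So t(564) = t(1 + ((564-1) mod 29)) = t(13) = 7.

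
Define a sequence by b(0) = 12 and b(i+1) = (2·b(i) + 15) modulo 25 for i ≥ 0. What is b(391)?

6

We have b(0) = 12, b(1) = 14, b(2) = 18, b(3) = 1, b(4) = 17, b(5) = 24, b(6) = 13, b(7) = 16, b(8) = 22, b(9) = 9, b(10) = 8, b(11) = 6, b(12) = 2, b(13) = 19, b(14) = 3, b(15) = 21, b(16) = 7, b(17) = 4, b(18) = 23, b(19) = 11, b(20) = 12.
Since b(20) = b(0) = 12, the sequence is periodic with period 20.
(391 - 0) mod 20 = 11, so b(391) = b(11) = 6.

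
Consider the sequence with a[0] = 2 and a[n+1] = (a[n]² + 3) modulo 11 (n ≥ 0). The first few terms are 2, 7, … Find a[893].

Computing terms: a[0] = 2,  a[1] = 7,  a[2] = 8,  a[3] = 1,  a[4] = 4,  a[5] = 8.
Since a[5] = a[2] = 8, the sequence is eventually periodic: after a pre-period of length 2 it cycles with period 3.
For n ≥ 2, a[n] depends only on (n - 2) mod 3. (893 - 2) mod 3 = 0, so a[893] = a[2] = 8.

8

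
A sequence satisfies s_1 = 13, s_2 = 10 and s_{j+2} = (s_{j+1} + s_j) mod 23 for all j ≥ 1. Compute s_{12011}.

3

We have s_1 = 13; s_2 = 10; s_3 = 0; s_4 = 10; s_5 = 10; s_6 = 20; s_7 = 7; s_8 = 4; s_9 = 11; s_{10} = 15; s_{11} = 3; s_{12} = 18; s_{13} = 21; s_{14} = 16; s_{15} = 14; s_{16} = 7; s_{17} = 21; s_{18} = 5; s_{19} = 3; s_{20} = 8; s_{21} = 11; s_{22} = 19; s_{23} = 7; s_{24} = 3; s_{25} = 10; s_{26} = 13; s_{27} = 0; s_{28} = 13; s_{29} = 13; s_{30} = 3; s_{31} = 16; s_{32} = 19; s_{33} = 12; s_{34} = 8; s_{35} = 20; s_{36} = 5; s_{37} = 2; s_{38} = 7; s_{39} = 9; s_{40} = 16; s_{41} = 2; s_{42} = 18; s_{43} = 20; s_{44} = 15; s_{45} = 12; s_{46} = 4; s_{47} = 16; s_{48} = 20; s_{49} = 13; s_{50} = 10.
The sequence repeats with period 48.
(12011 - 1) mod 48 = 10, so s_{12011} = s_{11} = 3.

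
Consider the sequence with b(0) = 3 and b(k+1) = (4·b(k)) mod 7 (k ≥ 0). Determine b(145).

5

We have b(0) = 3; b(1) = 5; b(2) = 6; b(3) = 3.
Since b(3) = b(0) = 3, the sequence is periodic with period 3.
So b(145) = b(0 + ((145-0) mod 3)) = b(1) = 5.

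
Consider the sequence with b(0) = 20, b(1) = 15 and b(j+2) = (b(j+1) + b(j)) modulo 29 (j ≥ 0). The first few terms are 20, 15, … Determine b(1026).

27

b(0) = 20,  b(1) = 15,  b(2) = 6,  b(3) = 21,  b(4) = 27,  b(5) = 19,  b(6) = 17,  b(7) = 7,  b(8) = 24,  b(9) = 2,  b(10) = 26,  b(11) = 28,  b(12) = 25,  b(13) = 24,  b(14) = 20,  b(15) = 15.
The sequence repeats with period 14.
So b(1026) = b(0 + ((1026-0) mod 14)) = b(4) = 27.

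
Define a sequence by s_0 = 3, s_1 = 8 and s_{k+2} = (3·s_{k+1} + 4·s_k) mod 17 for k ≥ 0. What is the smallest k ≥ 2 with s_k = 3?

Computing terms: s_0 = 3, s_1 = 8, s_2 = 2, s_3 = 4, s_4 = 3, s_5 = 8.
The sequence repeats with period 4.
The value 3 next appears (with k ≥ 2) at s_4.

4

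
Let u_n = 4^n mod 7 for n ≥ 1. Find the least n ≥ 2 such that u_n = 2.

Listing terms: u_1 = 4; u_2 = 2; u_3 = 1; u_4 = 4.
Since u_4 = u_1 = 4, the sequence is periodic with period 3.
The value 2 first appears (with n ≥ 2) at u_2.

2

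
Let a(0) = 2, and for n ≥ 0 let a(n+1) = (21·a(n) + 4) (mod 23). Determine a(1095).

Listing terms: a(0) = 2; a(1) = 0; a(2) = 4; a(3) = 19; a(4) = 12; a(5) = 3; a(6) = 21; a(7) = 8; a(8) = 11; a(9) = 5; a(10) = 17; a(11) = 16; a(12) = 18; a(13) = 14; a(14) = 22; a(15) = 6; a(16) = 15; a(17) = 20; a(18) = 10; a(19) = 7; a(20) = 13; a(21) = 1; a(22) = 2.
Since a(22) = a(0) = 2, the sequence is periodic with period 22.
(1095 - 0) mod 22 = 17, so a(1095) = a(17) = 20.

20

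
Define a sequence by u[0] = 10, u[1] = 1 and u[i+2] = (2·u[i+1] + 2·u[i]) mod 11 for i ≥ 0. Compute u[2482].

0

Computing terms: u[0] = 10, u[1] = 1, u[2] = 0, u[3] = 2, u[4] = 4, u[5] = 1, u[6] = 10, u[7] = 0, u[8] = 9, u[9] = 7, u[10] = 10, u[11] = 1.
Since (u[10], u[11]) = (u[0], u[1]) = (10, 1) (two consecutive terms determine the rest), the sequence is periodic with period 10.
(2482 - 0) mod 10 = 2, so u[2482] = u[2] = 0.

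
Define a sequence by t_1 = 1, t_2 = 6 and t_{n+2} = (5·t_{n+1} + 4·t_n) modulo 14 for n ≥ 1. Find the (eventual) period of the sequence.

t_1 = 1; t_2 = 6; t_3 = 6; t_4 = 12; t_5 = 0; t_6 = 6; t_7 = 2; t_8 = 6; t_9 = 10; t_{10} = 4; t_{11} = 4; t_{12} = 8; t_{13} = 0; t_{14} = 4; t_{15} = 6; t_{16} = 4; t_{17} = 2; t_{18} = 12; t_{19} = 12; t_{20} = 10; t_{21} = 0; t_{22} = 12; t_{23} = 4; t_{24} = 12; t_{25} = 6; t_{26} = 8; t_{27} = 8; t_{28} = 2; t_{29} = 0; t_{30} = 8; t_{31} = 12; t_{32} = 8; t_{33} = 4; t_{34} = 10; t_{35} = 10; t_{36} = 6; t_{37} = 0; t_{38} = 10; t_{39} = 8; t_{40} = 10; t_{41} = 12; t_{42} = 2; t_{43} = 2; t_{44} = 4; t_{45} = 0; t_{46} = 2; t_{47} = 10; t_{48} = 2; t_{49} = 8; t_{50} = 6; t_{51} = 6.
Since (t_{50}, t_{51}) = (t_2, t_3) = (6, 6) (two consecutive terms determine the rest), the sequence is eventually periodic: after a pre-period of length 1 it cycles with period 48.

48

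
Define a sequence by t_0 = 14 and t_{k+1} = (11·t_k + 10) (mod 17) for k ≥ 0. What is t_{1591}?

10

We have t_0 = 14,  t_1 = 11,  t_2 = 12,  t_3 = 6,  t_4 = 8,  t_5 = 13,  t_6 = 0,  t_7 = 10,  t_8 = 1,  t_9 = 4,  t_{10} = 3,  t_{11} = 9,  t_{12} = 7,  t_{13} = 2,  t_{14} = 15,  t_{15} = 5,  t_{16} = 14.
The sequence repeats with period 16.
(1591 - 0) mod 16 = 7, so t_{1591} = t_7 = 10.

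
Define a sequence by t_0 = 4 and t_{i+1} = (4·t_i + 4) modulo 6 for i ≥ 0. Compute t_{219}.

We have t_0 = 4,  t_1 = 2,  t_2 = 0,  t_3 = 4.
The sequence repeats with period 3.
So t_{219} = t_{0 + ((219-0) mod 3)} = t_0 = 4.

4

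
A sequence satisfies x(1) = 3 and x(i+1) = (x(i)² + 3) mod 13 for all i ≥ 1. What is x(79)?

6

We have x(1) = 3, x(2) = 12, x(3) = 4, x(4) = 6, x(5) = 0, x(6) = 3.
Since x(6) = x(1) = 3, the sequence is periodic with period 5.
So x(79) = x(1 + ((79-1) mod 5)) = x(4) = 6.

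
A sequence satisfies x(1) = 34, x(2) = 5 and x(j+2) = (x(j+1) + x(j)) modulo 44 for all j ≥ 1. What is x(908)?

29

Computing terms: x(1) = 34, x(2) = 5, x(3) = 39, x(4) = 0, x(5) = 39, x(6) = 39, x(7) = 34, x(8) = 29, x(9) = 19, x(10) = 4, x(11) = 23, x(12) = 27, x(13) = 6, x(14) = 33, x(15) = 39, x(16) = 28, x(17) = 23, x(18) = 7, x(19) = 30, x(20) = 37, x(21) = 23, x(22) = 16, x(23) = 39, x(24) = 11, x(25) = 6, x(26) = 17, x(27) = 23, x(28) = 40, x(29) = 19, x(30) = 15, x(31) = 34, x(32) = 5.
The sequence repeats with period 30.
(908 - 1) mod 30 = 7, so x(908) = x(8) = 29.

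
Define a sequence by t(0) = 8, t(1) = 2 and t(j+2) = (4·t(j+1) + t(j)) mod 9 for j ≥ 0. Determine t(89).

2

t(0) = 8; t(1) = 2; t(2) = 7; t(3) = 3; t(4) = 1; t(5) = 7; t(6) = 2; t(7) = 6; t(8) = 8; t(9) = 2.
Since (t(8), t(9)) = (t(0), t(1)) = (8, 2) (two consecutive terms determine the rest), the sequence is periodic with period 8.
(89 - 0) mod 8 = 1, so t(89) = t(1) = 2.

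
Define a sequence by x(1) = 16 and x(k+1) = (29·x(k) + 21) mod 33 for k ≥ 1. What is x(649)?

Listing terms: x(1) = 16, x(2) = 23, x(3) = 28, x(4) = 8, x(5) = 22, x(6) = 32, x(7) = 25, x(8) = 20, x(9) = 7, x(10) = 26, x(11) = 16.
Since x(11) = x(1) = 16, the sequence is periodic with period 10.
So x(649) = x(1 + ((649-1) mod 10)) = x(9) = 7.

7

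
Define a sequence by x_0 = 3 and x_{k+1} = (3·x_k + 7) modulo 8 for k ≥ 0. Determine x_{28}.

x_0 = 3; x_1 = 0; x_2 = 7; x_3 = 4; x_4 = 3.
Since x_4 = x_0 = 3, the sequence is periodic with period 4.
(28 - 0) mod 4 = 0, so x_{28} = x_0 = 3.

3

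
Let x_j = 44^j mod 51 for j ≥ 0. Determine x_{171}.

20

Computing terms: x_0 = 1; x_1 = 44; x_2 = 49; x_3 = 14; x_4 = 4; x_5 = 23; x_6 = 43; x_7 = 5; x_8 = 16; x_9 = 41; x_{10} = 19; x_{11} = 20; x_{12} = 13; x_{13} = 11; x_{14} = 25; x_{15} = 29; x_{16} = 1.
The sequence repeats with period 16.
So x_{171} = x_{0 + ((171-0) mod 16)} = x_{11} = 20.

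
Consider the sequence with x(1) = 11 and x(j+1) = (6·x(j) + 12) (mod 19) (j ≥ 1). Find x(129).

5

x(1) = 11; x(2) = 2; x(3) = 5; x(4) = 4; x(5) = 17; x(6) = 0; x(7) = 12; x(8) = 8; x(9) = 3; x(10) = 11.
Since x(10) = x(1) = 11, the sequence is periodic with period 9.
(129 - 1) mod 9 = 2, so x(129) = x(3) = 5.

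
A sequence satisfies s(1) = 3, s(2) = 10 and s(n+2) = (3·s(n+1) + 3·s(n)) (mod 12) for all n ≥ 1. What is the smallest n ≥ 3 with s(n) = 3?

s(1) = 3, s(2) = 10, s(3) = 3, s(4) = 3, s(5) = 6, s(6) = 3, s(7) = 3.
Since (s(6), s(7)) = (s(3), s(4)) = (3, 3) (two consecutive terms determine the rest), the sequence is eventually periodic: after a pre-period of length 2 it cycles with period 3.
The value 3 first appears (with n ≥ 3) at s(3).

3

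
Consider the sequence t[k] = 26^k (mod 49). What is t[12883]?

Listing terms: t[0] = 1, t[1] = 26, t[2] = 39, t[3] = 34, t[4] = 2, t[5] = 3, t[6] = 29, t[7] = 19, t[8] = 4, t[9] = 6, t[10] = 9, t[11] = 38, t[12] = 8, t[13] = 12, t[14] = 18, t[15] = 27, t[16] = 16, t[17] = 24, t[18] = 36, t[19] = 5, t[20] = 32, t[21] = 48, t[22] = 23, t[23] = 10, t[24] = 15, t[25] = 47, t[26] = 46, t[27] = 20, t[28] = 30, t[29] = 45, t[30] = 43, t[31] = 40, t[32] = 11, t[33] = 41, t[34] = 37, t[35] = 31, t[36] = 22, t[37] = 33, t[38] = 25, t[39] = 13, t[40] = 44, t[41] = 17, t[42] = 1.
Since t[42] = t[0] = 1, the sequence is periodic with period 42.
(12883 - 0) mod 42 = 31, so t[12883] = t[31] = 40.

40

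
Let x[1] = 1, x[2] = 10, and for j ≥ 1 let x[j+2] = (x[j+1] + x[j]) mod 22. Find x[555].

21

Listing terms: x[1] = 1, x[2] = 10, x[3] = 11, x[4] = 21, x[5] = 10, x[6] = 9, x[7] = 19, x[8] = 6, x[9] = 3, x[10] = 9, x[11] = 12, x[12] = 21, x[13] = 11, x[14] = 10, x[15] = 21, x[16] = 9, x[17] = 8, x[18] = 17, x[19] = 3, x[20] = 20, x[21] = 1, x[22] = 21, x[23] = 0, x[24] = 21, x[25] = 21, x[26] = 20, x[27] = 19, x[28] = 17, x[29] = 14, x[30] = 9, x[31] = 1, x[32] = 10.
Since (x[31], x[32]) = (x[1], x[2]) = (1, 10) (two consecutive terms determine the rest), the sequence is periodic with period 30.
So x[555] = x[1 + ((555-1) mod 30)] = x[15] = 21.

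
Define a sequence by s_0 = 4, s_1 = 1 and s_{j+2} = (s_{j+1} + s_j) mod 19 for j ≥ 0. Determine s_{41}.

Computing terms: s_0 = 4,  s_1 = 1,  s_2 = 5,  s_3 = 6,  s_4 = 11,  s_5 = 17,  s_6 = 9,  s_7 = 7,  s_8 = 16,  s_9 = 4,  s_{10} = 1.
The sequence repeats with period 9.
So s_{41} = s_{0 + ((41-0) mod 9)} = s_5 = 17.

17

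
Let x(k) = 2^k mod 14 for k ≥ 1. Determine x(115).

Listing terms: x(1) = 2,  x(2) = 4,  x(3) = 8,  x(4) = 2.
Since x(4) = x(1) = 2, the sequence is periodic with period 3.
So x(115) = x(1 + ((115-1) mod 3)) = x(1) = 2.

2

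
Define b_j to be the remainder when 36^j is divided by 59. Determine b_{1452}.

Listing terms: b_1 = 36; b_2 = 57; b_3 = 46; b_4 = 4; b_5 = 26; b_6 = 51; b_7 = 7; b_8 = 16; b_9 = 45; b_{10} = 27; b_{11} = 28; b_{12} = 5; b_{13} = 3; b_{14} = 49; b_{15} = 53; b_{16} = 20; b_{17} = 12; b_{18} = 19; b_{19} = 35; b_{20} = 21; b_{21} = 48; b_{22} = 17; b_{23} = 22; b_{24} = 25; b_{25} = 15; b_{26} = 9; b_{27} = 29; b_{28} = 41; b_{29} = 1; b_{30} = 36.
The sequence repeats with period 29.
(1452 - 1) mod 29 = 1, so b_{1452} = b_2 = 57.

57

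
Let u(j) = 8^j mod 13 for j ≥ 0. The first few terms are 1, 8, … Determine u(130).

Computing terms: u(0) = 1,  u(1) = 8,  u(2) = 12,  u(3) = 5,  u(4) = 1.
The sequence repeats with period 4.
So u(130) = u(0 + ((130-0) mod 4)) = u(2) = 12.

12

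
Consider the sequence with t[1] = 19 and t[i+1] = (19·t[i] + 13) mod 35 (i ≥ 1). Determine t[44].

24

t[1] = 19,  t[2] = 24,  t[3] = 14,  t[4] = 34,  t[5] = 29,  t[6] = 4,  t[7] = 19.
Since t[7] = t[1] = 19, the sequence is periodic with period 6.
So t[44] = t[1 + ((44-1) mod 6)] = t[2] = 24.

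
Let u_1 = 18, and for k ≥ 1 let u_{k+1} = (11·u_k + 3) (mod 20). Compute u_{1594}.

Listing terms: u_1 = 18, u_2 = 1, u_3 = 14, u_4 = 17, u_5 = 10, u_6 = 13, u_7 = 6, u_8 = 9, u_9 = 2, u_{10} = 5, u_{11} = 18.
Since u_{11} = u_1 = 18, the sequence is periodic with period 10.
(1594 - 1) mod 10 = 3, so u_{1594} = u_4 = 17.

17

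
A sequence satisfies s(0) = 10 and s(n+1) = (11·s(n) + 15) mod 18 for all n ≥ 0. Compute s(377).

11

We have s(0) = 10, s(1) = 17, s(2) = 4, s(3) = 5, s(4) = 16, s(5) = 11, s(6) = 10.
The sequence repeats with period 6.
So s(377) = s(0 + ((377-0) mod 6)) = s(5) = 11.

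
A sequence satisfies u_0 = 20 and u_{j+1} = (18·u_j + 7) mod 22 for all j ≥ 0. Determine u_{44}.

Listing terms: u_0 = 20, u_1 = 15, u_2 = 13, u_3 = 21, u_4 = 11, u_5 = 7, u_6 = 1, u_7 = 3, u_8 = 17, u_9 = 5, u_{10} = 9, u_{11} = 15.
Since u_{11} = u_1 = 15, the sequence is eventually periodic: after a pre-period of length 1 it cycles with period 10.
For j ≥ 1, u_j depends only on (j - 1) mod 10. (44 - 1) mod 10 = 3, so u_{44} = u_4 = 11.

11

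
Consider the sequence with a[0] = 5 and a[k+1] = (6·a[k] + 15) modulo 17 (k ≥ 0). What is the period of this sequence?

We have a[0] = 5; a[1] = 11; a[2] = 13; a[3] = 8; a[4] = 12; a[5] = 2; a[6] = 10; a[7] = 7; a[8] = 6; a[9] = 0; a[10] = 15; a[11] = 3; a[12] = 16; a[13] = 9; a[14] = 1; a[15] = 4; a[16] = 5.
Since a[16] = a[0] = 5, the sequence is periodic with period 16.

16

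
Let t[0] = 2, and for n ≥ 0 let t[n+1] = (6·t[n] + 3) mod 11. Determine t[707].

7

Listing terms: t[0] = 2; t[1] = 4; t[2] = 5; t[3] = 0; t[4] = 3; t[5] = 10; t[6] = 8; t[7] = 7; t[8] = 1; t[9] = 9; t[10] = 2.
Since t[10] = t[0] = 2, the sequence is periodic with period 10.
(707 - 0) mod 10 = 7, so t[707] = t[7] = 7.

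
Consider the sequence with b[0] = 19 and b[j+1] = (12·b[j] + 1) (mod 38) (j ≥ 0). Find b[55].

b[0] = 19,  b[1] = 1,  b[2] = 13,  b[3] = 5,  b[4] = 23,  b[5] = 11,  b[6] = 19.
The sequence repeats with period 6.
So b[55] = b[0 + ((55-0) mod 6)] = b[1] = 1.

1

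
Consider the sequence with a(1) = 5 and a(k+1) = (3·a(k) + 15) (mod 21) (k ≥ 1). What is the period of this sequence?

6

Computing terms: a(1) = 5; a(2) = 9; a(3) = 0; a(4) = 15; a(5) = 18; a(6) = 6; a(7) = 12; a(8) = 9.
Since a(8) = a(2) = 9, the sequence is eventually periodic: after a pre-period of length 1 it cycles with period 6.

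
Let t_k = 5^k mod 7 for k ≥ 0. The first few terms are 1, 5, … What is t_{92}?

4

t_0 = 1, t_1 = 5, t_2 = 4, t_3 = 6, t_4 = 2, t_5 = 3, t_6 = 1.
The sequence repeats with period 6.
(92 - 0) mod 6 = 2, so t_{92} = t_2 = 4.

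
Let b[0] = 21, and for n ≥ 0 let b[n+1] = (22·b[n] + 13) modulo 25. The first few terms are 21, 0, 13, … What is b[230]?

23

Listing terms: b[0] = 21; b[1] = 0; b[2] = 13; b[3] = 24; b[4] = 16; b[5] = 15; b[6] = 18; b[7] = 9; b[8] = 11; b[9] = 5; b[10] = 23; b[11] = 19; b[12] = 6; b[13] = 20; b[14] = 3; b[15] = 4; b[16] = 1; b[17] = 10; b[18] = 8; b[19] = 14; b[20] = 21.
The sequence repeats with period 20.
So b[230] = b[0 + ((230-0) mod 20)] = b[10] = 23.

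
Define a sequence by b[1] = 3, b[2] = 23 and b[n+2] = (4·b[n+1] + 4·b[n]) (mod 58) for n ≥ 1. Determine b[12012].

16

b[1] = 3, b[2] = 23, b[3] = 46, b[4] = 44, b[5] = 12, b[6] = 50, b[7] = 16, b[8] = 32, b[9] = 18, b[10] = 26, b[11] = 2, b[12] = 54, b[13] = 50, b[14] = 10, b[15] = 8, b[16] = 14, b[17] = 30, b[18] = 2, b[19] = 12, b[20] = 56, b[21] = 40, b[22] = 36, b[23] = 14, b[24] = 26, b[25] = 44, b[26] = 48, b[27] = 20, b[28] = 40, b[29] = 8, b[30] = 18, b[31] = 46, b[32] = 24, b[33] = 48, b[34] = 56, b[35] = 10, b[36] = 32, b[37] = 52, b[38] = 46, b[39] = 44.
Since (b[38], b[39]) = (b[3], b[4]) = (46, 44) (two consecutive terms determine the rest), the sequence is eventually periodic: after a pre-period of length 2 it cycles with period 35.
For n ≥ 3, b[n] depends only on (n - 3) mod 35. (12012 - 3) mod 35 = 4, so b[12012] = b[7] = 16.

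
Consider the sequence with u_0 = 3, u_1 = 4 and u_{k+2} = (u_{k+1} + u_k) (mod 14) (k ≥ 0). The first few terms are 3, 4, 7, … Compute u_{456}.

u_0 = 3; u_1 = 4; u_2 = 7; u_3 = 11; u_4 = 4; u_5 = 1; u_6 = 5; u_7 = 6; u_8 = 11; u_9 = 3; u_{10} = 0; u_{11} = 3; u_{12} = 3; u_{13} = 6; u_{14} = 9; u_{15} = 1; u_{16} = 10; u_{17} = 11; u_{18} = 7; u_{19} = 4; u_{20} = 11; u_{21} = 1; u_{22} = 12; u_{23} = 13; u_{24} = 11; u_{25} = 10; u_{26} = 7; u_{27} = 3; u_{28} = 10; u_{29} = 13; u_{30} = 9; u_{31} = 8; u_{32} = 3; u_{33} = 11; u_{34} = 0; u_{35} = 11; u_{36} = 11; u_{37} = 8; u_{38} = 5; u_{39} = 13; u_{40} = 4; u_{41} = 3; u_{42} = 7; u_{43} = 10; u_{44} = 3; u_{45} = 13; u_{46} = 2; u_{47} = 1; u_{48} = 3; u_{49} = 4.
The sequence repeats with period 48.
So u_{456} = u_{0 + ((456-0) mod 48)} = u_{24} = 11.

11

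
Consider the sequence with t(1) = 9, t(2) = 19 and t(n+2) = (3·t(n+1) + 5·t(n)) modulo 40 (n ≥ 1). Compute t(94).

We have t(1) = 9, t(2) = 19, t(3) = 22, t(4) = 1, t(5) = 33, t(6) = 24, t(7) = 37, t(8) = 31, t(9) = 38, t(10) = 29, t(11) = 37, t(12) = 16, t(13) = 33, t(14) = 19, t(15) = 22.
Since (t(14), t(15)) = (t(2), t(3)) = (19, 22) (two consecutive terms determine the rest), the sequence is eventually periodic: after a pre-period of length 1 it cycles with period 12.
For n ≥ 2, t(n) depends only on (n - 2) mod 12. (94 - 2) mod 12 = 8, so t(94) = t(10) = 29.

29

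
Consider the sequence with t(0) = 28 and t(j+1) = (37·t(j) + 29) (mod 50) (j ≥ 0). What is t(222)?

34

Computing terms: t(0) = 28; t(1) = 15; t(2) = 34; t(3) = 37; t(4) = 48; t(5) = 5; t(6) = 14; t(7) = 47; t(8) = 18; t(9) = 45; t(10) = 44; t(11) = 7; t(12) = 38; t(13) = 35; t(14) = 24; t(15) = 17; t(16) = 8; t(17) = 25; t(18) = 4; t(19) = 27; t(20) = 28.
Since t(20) = t(0) = 28, the sequence is periodic with period 20.
So t(222) = t(0 + ((222-0) mod 20)) = t(2) = 34.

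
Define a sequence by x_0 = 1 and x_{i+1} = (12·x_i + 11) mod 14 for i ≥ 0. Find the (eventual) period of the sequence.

6

x_0 = 1, x_1 = 9, x_2 = 7, x_3 = 11, x_4 = 3, x_5 = 5, x_6 = 1.
The sequence repeats with period 6.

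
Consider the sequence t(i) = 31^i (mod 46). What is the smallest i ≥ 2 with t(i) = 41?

2

t(1) = 31; t(2) = 41; t(3) = 29; t(4) = 25; t(5) = 39; t(6) = 13; t(7) = 35; t(8) = 27; t(9) = 9; t(10) = 3; t(11) = 1; t(12) = 31.
The sequence repeats with period 11.
The value 41 first appears (with i ≥ 2) at t(2).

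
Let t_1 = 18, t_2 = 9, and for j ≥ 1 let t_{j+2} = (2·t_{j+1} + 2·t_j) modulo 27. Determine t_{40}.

t_1 = 18,  t_2 = 9,  t_3 = 0,  t_4 = 18,  t_5 = 9.
Since (t_4, t_5) = (t_1, t_2) = (18, 9) (two consecutive terms determine the rest), the sequence is periodic with period 3.
So t_{40} = t_{1 + ((40-1) mod 3)} = t_1 = 18.

18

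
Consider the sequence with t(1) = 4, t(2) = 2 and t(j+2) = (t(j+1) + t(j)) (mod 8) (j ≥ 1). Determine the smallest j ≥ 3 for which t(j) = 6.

We have t(1) = 4, t(2) = 2, t(3) = 6, t(4) = 0, t(5) = 6, t(6) = 6, t(7) = 4, t(8) = 2.
The sequence repeats with period 6.
The value 6 first appears (with j ≥ 3) at t(3).

3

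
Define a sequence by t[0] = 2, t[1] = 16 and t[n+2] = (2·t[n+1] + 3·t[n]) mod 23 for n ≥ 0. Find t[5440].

12

We have t[0] = 2, t[1] = 16, t[2] = 15, t[3] = 9, t[4] = 17, t[5] = 15, t[6] = 12, t[7] = 0, t[8] = 13, t[9] = 3, t[10] = 22, t[11] = 7, t[12] = 11, t[13] = 20, t[14] = 4, t[15] = 22, t[16] = 10, t[17] = 17, t[18] = 18, t[19] = 18, t[20] = 21, t[21] = 4, t[22] = 2, t[23] = 16.
Since (t[22], t[23]) = (t[0], t[1]) = (2, 16) (two consecutive terms determine the rest), the sequence is periodic with period 22.
(5440 - 0) mod 22 = 6, so t[5440] = t[6] = 12.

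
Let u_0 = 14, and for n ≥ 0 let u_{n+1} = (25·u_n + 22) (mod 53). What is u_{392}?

47

Computing terms: u_0 = 14,  u_1 = 1,  u_2 = 47,  u_3 = 31,  u_4 = 2,  u_5 = 19,  u_6 = 20,  u_7 = 45,  u_8 = 34,  u_9 = 24,  u_{10} = 39,  u_{11} = 43,  u_{12} = 37,  u_{13} = 46,  u_{14} = 6,  u_{15} = 13,  u_{16} = 29,  u_{17} = 5,  u_{18} = 41,  u_{19} = 40,  u_{20} = 15,  u_{21} = 26,  u_{22} = 36,  u_{23} = 21,  u_{24} = 17,  u_{25} = 23,  u_{26} = 14.
The sequence repeats with period 26.
So u_{392} = u_{0 + ((392-0) mod 26)} = u_2 = 47.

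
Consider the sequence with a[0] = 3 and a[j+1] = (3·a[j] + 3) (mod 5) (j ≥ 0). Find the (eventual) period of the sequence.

4

Computing terms: a[0] = 3; a[1] = 2; a[2] = 4; a[3] = 0; a[4] = 3.
The sequence repeats with period 4.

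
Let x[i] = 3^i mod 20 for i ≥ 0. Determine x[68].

Computing terms: x[0] = 1, x[1] = 3, x[2] = 9, x[3] = 7, x[4] = 1.
Since x[4] = x[0] = 1, the sequence is periodic with period 4.
(68 - 0) mod 4 = 0, so x[68] = x[0] = 1.

1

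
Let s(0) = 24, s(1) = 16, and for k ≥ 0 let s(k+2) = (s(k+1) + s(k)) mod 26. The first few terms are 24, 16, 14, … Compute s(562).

14

Computing terms: s(0) = 24, s(1) = 16, s(2) = 14, s(3) = 4, s(4) = 18, s(5) = 22, s(6) = 14, s(7) = 10, s(8) = 24, s(9) = 8, s(10) = 6, s(11) = 14, s(12) = 20, s(13) = 8, s(14) = 2, s(15) = 10, s(16) = 12, s(17) = 22, s(18) = 8, s(19) = 4, s(20) = 12, s(21) = 16, s(22) = 2, s(23) = 18, s(24) = 20, s(25) = 12, s(26) = 6, s(27) = 18, s(28) = 24, s(29) = 16.
Since (s(28), s(29)) = (s(0), s(1)) = (24, 16) (two consecutive terms determine the rest), the sequence is periodic with period 28.
So s(562) = s(0 + ((562-0) mod 28)) = s(2) = 14.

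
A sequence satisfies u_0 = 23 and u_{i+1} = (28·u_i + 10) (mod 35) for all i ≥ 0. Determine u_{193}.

24

Computing terms: u_0 = 23,  u_1 = 24,  u_2 = 17,  u_3 = 31,  u_4 = 3,  u_5 = 24.
Since u_5 = u_1 = 24, the sequence is eventually periodic: after a pre-period of length 1 it cycles with period 4.
For i ≥ 1, u_i depends only on (i - 1) mod 4. (193 - 1) mod 4 = 0, so u_{193} = u_1 = 24.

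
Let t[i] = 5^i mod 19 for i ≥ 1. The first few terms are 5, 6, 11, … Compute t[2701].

t[1] = 5,  t[2] = 6,  t[3] = 11,  t[4] = 17,  t[5] = 9,  t[6] = 7,  t[7] = 16,  t[8] = 4,  t[9] = 1,  t[10] = 5.
The sequence repeats with period 9.
(2701 - 1) mod 9 = 0, so t[2701] = t[1] = 5.

5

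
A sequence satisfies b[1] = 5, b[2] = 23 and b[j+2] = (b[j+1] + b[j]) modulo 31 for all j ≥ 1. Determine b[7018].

Listing terms: b[1] = 5, b[2] = 23, b[3] = 28, b[4] = 20, b[5] = 17, b[6] = 6, b[7] = 23, b[8] = 29, b[9] = 21, b[10] = 19, b[11] = 9, b[12] = 28, b[13] = 6, b[14] = 3, b[15] = 9, b[16] = 12, b[17] = 21, b[18] = 2, b[19] = 23, b[20] = 25, b[21] = 17, b[22] = 11, b[23] = 28, b[24] = 8, b[25] = 5, b[26] = 13, b[27] = 18, b[28] = 0, b[29] = 18, b[30] = 18, b[31] = 5, b[32] = 23.
The sequence repeats with period 30.
(7018 - 1) mod 30 = 27, so b[7018] = b[28] = 0.

0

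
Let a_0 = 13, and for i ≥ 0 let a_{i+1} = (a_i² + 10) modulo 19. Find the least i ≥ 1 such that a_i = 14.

3

Computing terms: a_0 = 13; a_1 = 8; a_2 = 17; a_3 = 14; a_4 = 16; a_5 = 0; a_6 = 10; a_7 = 15; a_8 = 7; a_9 = 2; a_{10} = 14.
Since a_{10} = a_3 = 14, the sequence is eventually periodic: after a pre-period of length 3 it cycles with period 7.
The value 14 first appears (with i ≥ 1) at a_3.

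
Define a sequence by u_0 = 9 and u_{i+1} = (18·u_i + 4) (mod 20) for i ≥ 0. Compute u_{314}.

12

Computing terms: u_0 = 9; u_1 = 6; u_2 = 12; u_3 = 0; u_4 = 4; u_5 = 16; u_6 = 12.
Since u_6 = u_2 = 12, the sequence is eventually periodic: after a pre-period of length 2 it cycles with period 4.
For i ≥ 2, u_i depends only on (i - 2) mod 4. (314 - 2) mod 4 = 0, so u_{314} = u_2 = 12.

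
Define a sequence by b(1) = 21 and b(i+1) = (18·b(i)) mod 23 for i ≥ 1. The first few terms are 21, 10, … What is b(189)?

10

We have b(1) = 21, b(2) = 10, b(3) = 19, b(4) = 20, b(5) = 15, b(6) = 17, b(7) = 7, b(8) = 11, b(9) = 14, b(10) = 22, b(11) = 5, b(12) = 21.
Since b(12) = b(1) = 21, the sequence is periodic with period 11.
(189 - 1) mod 11 = 1, so b(189) = b(2) = 10.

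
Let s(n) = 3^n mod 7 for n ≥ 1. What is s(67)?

3

We have s(1) = 3, s(2) = 2, s(3) = 6, s(4) = 4, s(5) = 5, s(6) = 1, s(7) = 3.
Since s(7) = s(1) = 3, the sequence is periodic with period 6.
(67 - 1) mod 6 = 0, so s(67) = s(1) = 3.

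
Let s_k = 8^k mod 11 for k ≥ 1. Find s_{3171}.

8

s_1 = 8,  s_2 = 9,  s_3 = 6,  s_4 = 4,  s_5 = 10,  s_6 = 3,  s_7 = 2,  s_8 = 5,  s_9 = 7,  s_{10} = 1,  s_{11} = 8.
The sequence repeats with period 10.
So s_{3171} = s_{1 + ((3171-1) mod 10)} = s_1 = 8.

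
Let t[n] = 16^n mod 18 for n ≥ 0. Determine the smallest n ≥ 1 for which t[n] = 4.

t[0] = 1; t[1] = 16; t[2] = 4; t[3] = 10; t[4] = 16.
Since t[4] = t[1] = 16, the sequence is eventually periodic: after a pre-period of length 1 it cycles with period 3.
The value 4 first appears (with n ≥ 1) at t[2].

2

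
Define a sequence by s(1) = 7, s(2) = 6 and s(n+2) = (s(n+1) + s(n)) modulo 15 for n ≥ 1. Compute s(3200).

Computing terms: s(1) = 7, s(2) = 6, s(3) = 13, s(4) = 4, s(5) = 2, s(6) = 6, s(7) = 8, s(8) = 14, s(9) = 7, s(10) = 6.
The sequence repeats with period 8.
So s(3200) = s(1 + ((3200-1) mod 8)) = s(8) = 14.

14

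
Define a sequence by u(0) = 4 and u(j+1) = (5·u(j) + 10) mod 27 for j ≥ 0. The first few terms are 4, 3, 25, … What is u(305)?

We have u(0) = 4, u(1) = 3, u(2) = 25, u(3) = 0, u(4) = 10, u(5) = 6, u(6) = 13, u(7) = 21, u(8) = 7, u(9) = 18, u(10) = 19, u(11) = 24, u(12) = 22, u(13) = 12, u(14) = 16, u(15) = 9, u(16) = 1, u(17) = 15, u(18) = 4.
Since u(18) = u(0) = 4, the sequence is periodic with period 18.
So u(305) = u(0 + ((305-0) mod 18)) = u(17) = 15.

15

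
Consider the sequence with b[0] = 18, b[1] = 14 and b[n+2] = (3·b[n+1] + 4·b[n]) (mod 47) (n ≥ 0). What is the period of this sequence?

b[0] = 18,  b[1] = 14,  b[2] = 20,  b[3] = 22,  b[4] = 5,  b[5] = 9,  b[6] = 0,  b[7] = 36,  b[8] = 14,  b[9] = 45,  b[10] = 3,  b[11] = 1,  b[12] = 15,  b[13] = 2,  b[14] = 19,  b[15] = 18,  b[16] = 36,  b[17] = 39,  b[18] = 26,  b[19] = 46,  b[20] = 7,  b[21] = 17,  b[22] = 32,  b[23] = 23,  b[24] = 9,  b[25] = 25,  b[26] = 17,  b[27] = 10,  b[28] = 4,  b[29] = 5,  b[30] = 31,  b[31] = 19,  b[32] = 40,  b[33] = 8,  b[34] = 43,  b[35] = 20,  b[36] = 44,  b[37] = 24,  b[38] = 13,  b[39] = 41,  b[40] = 34,  b[41] = 31,  b[42] = 41,  b[43] = 12,  b[44] = 12,  b[45] = 37,  b[46] = 18,  b[47] = 14.
Since (b[46], b[47]) = (b[0], b[1]) = (18, 14) (two consecutive terms determine the rest), the sequence is periodic with period 46.

46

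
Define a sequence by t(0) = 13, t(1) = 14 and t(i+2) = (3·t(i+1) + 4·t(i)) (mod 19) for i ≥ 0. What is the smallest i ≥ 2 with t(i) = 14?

10

We have t(0) = 13, t(1) = 14, t(2) = 18, t(3) = 15, t(4) = 3, t(5) = 12, t(6) = 10, t(7) = 2, t(8) = 8, t(9) = 13, t(10) = 14.
Since (t(9), t(10)) = (t(0), t(1)) = (13, 14) (two consecutive terms determine the rest), the sequence is periodic with period 9.
The value 14 next appears (with i ≥ 2) at t(10).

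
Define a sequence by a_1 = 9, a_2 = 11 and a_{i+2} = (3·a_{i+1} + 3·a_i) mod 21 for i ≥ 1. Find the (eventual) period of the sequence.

42

a_1 = 9,  a_2 = 11,  a_3 = 18,  a_4 = 3,  a_5 = 0,  a_6 = 9,  a_7 = 6,  a_8 = 3,  a_9 = 6,  a_{10} = 6,  a_{11} = 15,  a_{12} = 0,  a_{13} = 3,  a_{14} = 9,  a_{15} = 15,  a_{16} = 9,  a_{17} = 9,  a_{18} = 12,  a_{19} = 0,  a_{20} = 15,  a_{21} = 3,  a_{22} = 12,  a_{23} = 3,  a_{24} = 3,  a_{25} = 18,  a_{26} = 0,  a_{27} = 12,  a_{28} = 15,  a_{29} = 18,  a_{30} = 15,  a_{31} = 15,  a_{32} = 6,  a_{33} = 0,  a_{34} = 18,  a_{35} = 12,  a_{36} = 6,  a_{37} = 12,  a_{38} = 12,  a_{39} = 9,  a_{40} = 0,  a_{41} = 6,  a_{42} = 18,  a_{43} = 9,  a_{44} = 18,  a_{45} = 18,  a_{46} = 3.
Since (a_{45}, a_{46}) = (a_3, a_4) = (18, 3) (two consecutive terms determine the rest), the sequence is eventually periodic: after a pre-period of length 2 it cycles with period 42.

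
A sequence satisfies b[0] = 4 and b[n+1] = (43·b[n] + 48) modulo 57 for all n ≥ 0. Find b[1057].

b[0] = 4, b[1] = 49, b[2] = 46, b[3] = 31, b[4] = 13, b[5] = 37, b[6] = 43, b[7] = 16, b[8] = 52, b[9] = 4.
The sequence repeats with period 9.
So b[1057] = b[0 + ((1057-0) mod 9)] = b[4] = 13.

13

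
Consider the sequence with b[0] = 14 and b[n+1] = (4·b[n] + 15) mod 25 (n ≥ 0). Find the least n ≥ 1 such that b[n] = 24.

b[0] = 14,  b[1] = 21,  b[2] = 24,  b[3] = 11,  b[4] = 9,  b[5] = 1,  b[6] = 19,  b[7] = 16,  b[8] = 4,  b[9] = 6,  b[10] = 14.
Since b[10] = b[0] = 14, the sequence is periodic with period 10.
The value 24 first appears (with n ≥ 1) at b[2].

2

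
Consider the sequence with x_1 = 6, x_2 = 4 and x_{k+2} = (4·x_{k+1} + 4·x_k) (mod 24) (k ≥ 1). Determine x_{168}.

16

x_1 = 6, x_2 = 4, x_3 = 16, x_4 = 8, x_5 = 0, x_6 = 8, x_7 = 8, x_8 = 16, x_9 = 0, x_{10} = 16, x_{11} = 16, x_{12} = 8.
Since (x_{11}, x_{12}) = (x_3, x_4) = (16, 8) (two consecutive terms determine the rest), the sequence is eventually periodic: after a pre-period of length 2 it cycles with period 8.
For k ≥ 3, x_k depends only on (k - 3) mod 8. (168 - 3) mod 8 = 5, so x_{168} = x_8 = 16.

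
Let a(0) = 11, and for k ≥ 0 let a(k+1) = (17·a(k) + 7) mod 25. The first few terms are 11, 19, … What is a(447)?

22

Computing terms: a(0) = 11; a(1) = 19; a(2) = 5; a(3) = 17; a(4) = 21; a(5) = 14; a(6) = 20; a(7) = 22; a(8) = 6; a(9) = 9; a(10) = 10; a(11) = 2; a(12) = 16; a(13) = 4; a(14) = 0; a(15) = 7; a(16) = 1; a(17) = 24; a(18) = 15; a(19) = 12; a(20) = 11.
The sequence repeats with period 20.
(447 - 0) mod 20 = 7, so a(447) = a(7) = 22.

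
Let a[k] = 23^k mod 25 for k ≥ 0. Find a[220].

a[0] = 1,  a[1] = 23,  a[2] = 4,  a[3] = 17,  a[4] = 16,  a[5] = 18,  a[6] = 14,  a[7] = 22,  a[8] = 6,  a[9] = 13,  a[10] = 24,  a[11] = 2,  a[12] = 21,  a[13] = 8,  a[14] = 9,  a[15] = 7,  a[16] = 11,  a[17] = 3,  a[18] = 19,  a[19] = 12,  a[20] = 1.
The sequence repeats with period 20.
So a[220] = a[0 + ((220-0) mod 20)] = a[0] = 1.

1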